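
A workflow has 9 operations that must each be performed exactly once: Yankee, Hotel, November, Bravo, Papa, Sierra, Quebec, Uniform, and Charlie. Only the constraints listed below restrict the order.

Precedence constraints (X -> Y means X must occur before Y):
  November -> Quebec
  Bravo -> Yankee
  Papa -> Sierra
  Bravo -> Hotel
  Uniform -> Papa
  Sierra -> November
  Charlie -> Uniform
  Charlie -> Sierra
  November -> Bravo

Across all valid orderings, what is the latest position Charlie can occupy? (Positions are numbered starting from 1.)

1

The operations that are forced after Charlie, directly or by a chain of constraints, are Yankee, Hotel, November, Bravo, Papa, Sierra, Quebec, Uniform. That's 8 operations.
So at least 8 operations follow Charlie, putting Charlie no later than position 1. That position is achievable by scheduling everything else first.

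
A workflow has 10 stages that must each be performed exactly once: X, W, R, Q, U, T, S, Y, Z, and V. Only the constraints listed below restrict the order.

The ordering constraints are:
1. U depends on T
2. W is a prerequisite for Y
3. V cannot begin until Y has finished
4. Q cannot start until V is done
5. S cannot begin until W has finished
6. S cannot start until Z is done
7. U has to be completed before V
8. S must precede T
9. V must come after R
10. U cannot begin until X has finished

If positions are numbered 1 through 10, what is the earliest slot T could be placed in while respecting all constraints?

Working backwards through the constraints from T, its full set of required predecessors is W, S, Z — 3 of them.
With 3 mandatory predecessors, the earliest T can sit is position 3+1 = 4, and placing just those 3 first achieves it.

4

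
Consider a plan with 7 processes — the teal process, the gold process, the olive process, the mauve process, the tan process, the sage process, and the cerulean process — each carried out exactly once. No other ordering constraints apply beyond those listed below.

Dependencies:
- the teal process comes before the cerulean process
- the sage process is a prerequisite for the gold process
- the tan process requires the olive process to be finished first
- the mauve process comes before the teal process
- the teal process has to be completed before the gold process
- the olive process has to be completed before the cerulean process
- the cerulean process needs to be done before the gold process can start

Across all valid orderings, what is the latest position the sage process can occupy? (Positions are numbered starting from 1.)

The only process forced after the sage process (directly or by a chain) is the gold process.
With 1 mandatory successor out of 7 processes total, the latest slot for the sage process is 7−1 = 6, and it's reachable by doing all non-successors before the sage process.

6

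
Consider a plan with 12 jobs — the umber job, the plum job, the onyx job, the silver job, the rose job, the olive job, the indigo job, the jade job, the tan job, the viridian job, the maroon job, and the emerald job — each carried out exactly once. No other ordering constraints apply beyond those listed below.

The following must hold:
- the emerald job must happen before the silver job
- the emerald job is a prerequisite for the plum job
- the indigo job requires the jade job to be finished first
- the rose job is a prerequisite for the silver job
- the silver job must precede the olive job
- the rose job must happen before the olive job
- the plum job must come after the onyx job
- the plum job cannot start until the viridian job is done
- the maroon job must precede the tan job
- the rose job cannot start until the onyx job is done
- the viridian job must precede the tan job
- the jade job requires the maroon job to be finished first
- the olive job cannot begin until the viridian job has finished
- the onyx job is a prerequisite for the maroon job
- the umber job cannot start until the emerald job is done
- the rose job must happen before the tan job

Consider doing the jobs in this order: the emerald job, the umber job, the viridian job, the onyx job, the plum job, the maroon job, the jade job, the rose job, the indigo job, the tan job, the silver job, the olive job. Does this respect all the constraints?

Every stated constraint is respected: the emerald job sits at position 1, ahead of the silver job at position 11, and each of the other listed pairs likewise has the predecessor earlier in the sequence.

Yes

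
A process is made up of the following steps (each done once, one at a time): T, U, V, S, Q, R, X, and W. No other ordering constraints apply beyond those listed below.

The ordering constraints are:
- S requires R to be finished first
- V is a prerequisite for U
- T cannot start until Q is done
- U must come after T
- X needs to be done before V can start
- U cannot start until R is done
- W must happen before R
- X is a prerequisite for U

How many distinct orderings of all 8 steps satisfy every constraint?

300

3 steps have no prerequisites (Q, X, W), so any of them could come first.
Counting all ways to extend the partial order to a total order gives 300.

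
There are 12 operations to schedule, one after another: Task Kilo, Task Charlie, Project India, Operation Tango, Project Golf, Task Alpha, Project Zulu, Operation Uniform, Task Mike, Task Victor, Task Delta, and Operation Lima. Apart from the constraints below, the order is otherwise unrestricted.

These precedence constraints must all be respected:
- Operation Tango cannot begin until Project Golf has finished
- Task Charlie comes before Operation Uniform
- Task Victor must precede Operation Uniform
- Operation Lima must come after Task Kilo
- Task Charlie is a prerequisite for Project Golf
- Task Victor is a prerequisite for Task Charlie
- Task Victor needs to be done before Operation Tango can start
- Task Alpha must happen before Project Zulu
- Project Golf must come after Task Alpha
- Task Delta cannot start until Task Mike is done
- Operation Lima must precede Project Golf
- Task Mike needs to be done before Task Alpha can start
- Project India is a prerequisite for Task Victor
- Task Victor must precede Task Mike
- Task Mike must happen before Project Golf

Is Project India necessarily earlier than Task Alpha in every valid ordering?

Yes

There is a constraint chain Project India → Task Victor → Task Mike → Task Alpha.
That forces Project India before Task Alpha in every valid schedule.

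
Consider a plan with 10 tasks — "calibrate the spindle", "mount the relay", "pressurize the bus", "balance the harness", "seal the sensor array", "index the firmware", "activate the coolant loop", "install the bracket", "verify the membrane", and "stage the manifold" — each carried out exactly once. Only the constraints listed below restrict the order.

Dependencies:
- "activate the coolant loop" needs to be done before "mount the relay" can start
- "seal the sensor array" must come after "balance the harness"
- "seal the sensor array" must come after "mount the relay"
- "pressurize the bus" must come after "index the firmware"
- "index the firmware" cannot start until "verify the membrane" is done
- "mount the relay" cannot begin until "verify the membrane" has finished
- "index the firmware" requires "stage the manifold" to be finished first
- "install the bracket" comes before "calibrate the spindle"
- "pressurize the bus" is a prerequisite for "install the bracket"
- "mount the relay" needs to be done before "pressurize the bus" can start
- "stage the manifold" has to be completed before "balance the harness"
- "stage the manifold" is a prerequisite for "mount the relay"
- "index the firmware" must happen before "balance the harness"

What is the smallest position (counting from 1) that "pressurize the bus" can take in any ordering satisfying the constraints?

6

Every task that must precede "pressurize the bus" has to come before it. Tracing all chains that end at "pressurize the bus", those tasks are: "mount the relay", "index the firmware", "activate the coolant loop", "verify the membrane", "stage the manifold" — 5 in total.
With 5 mandatory predecessors, the earliest "pressurize the bus" can sit is position 5+1 = 6, and placing just those 5 first achieves it.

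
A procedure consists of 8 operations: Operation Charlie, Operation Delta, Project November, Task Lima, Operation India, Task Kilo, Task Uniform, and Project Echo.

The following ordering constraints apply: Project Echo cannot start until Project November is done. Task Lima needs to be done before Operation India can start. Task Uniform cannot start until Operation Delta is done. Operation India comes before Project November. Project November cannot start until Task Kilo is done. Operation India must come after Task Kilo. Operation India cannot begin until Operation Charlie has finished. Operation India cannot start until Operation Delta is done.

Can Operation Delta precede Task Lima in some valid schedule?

The constraints leave Operation Delta and Task Lima unordered relative to each other; nothing requires Task Lima earlier.
So a valid ordering placing Operation Delta earlier than Task Lima exists.

Yes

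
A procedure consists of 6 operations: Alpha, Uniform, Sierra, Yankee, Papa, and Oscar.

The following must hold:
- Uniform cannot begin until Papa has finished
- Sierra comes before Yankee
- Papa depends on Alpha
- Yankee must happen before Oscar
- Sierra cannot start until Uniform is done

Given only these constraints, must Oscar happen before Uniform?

No

There is a chain Uniform → Sierra → Yankee → Oscar, which puts Uniform before Oscar.
So Oscar does not have to come before Uniform — it cannot.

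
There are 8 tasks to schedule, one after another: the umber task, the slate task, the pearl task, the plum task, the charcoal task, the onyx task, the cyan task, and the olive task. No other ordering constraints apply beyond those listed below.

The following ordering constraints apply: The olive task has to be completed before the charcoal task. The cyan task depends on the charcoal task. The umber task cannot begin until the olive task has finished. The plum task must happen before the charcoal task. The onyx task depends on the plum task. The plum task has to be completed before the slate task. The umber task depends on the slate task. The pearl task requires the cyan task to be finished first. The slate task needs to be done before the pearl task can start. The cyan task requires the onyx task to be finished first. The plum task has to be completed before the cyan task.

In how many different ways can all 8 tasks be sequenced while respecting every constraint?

2 tasks have no prerequisites (the plum task, the olive task), so any of them could come first.
Enumerating by repeatedly choosing an available task (one whose prerequisites are all placed) gives 83 distinct complete orderings.

83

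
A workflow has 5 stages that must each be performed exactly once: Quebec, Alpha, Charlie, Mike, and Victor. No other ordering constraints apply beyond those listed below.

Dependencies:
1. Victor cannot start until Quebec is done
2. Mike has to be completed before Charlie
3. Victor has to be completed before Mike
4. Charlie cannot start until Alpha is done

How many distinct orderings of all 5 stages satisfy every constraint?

4

2 stages have no prerequisites (Quebec, Alpha), so any of them could come first.
Systematically extending each partial ordering one stage at a time and counting, there are 4 complete orderings.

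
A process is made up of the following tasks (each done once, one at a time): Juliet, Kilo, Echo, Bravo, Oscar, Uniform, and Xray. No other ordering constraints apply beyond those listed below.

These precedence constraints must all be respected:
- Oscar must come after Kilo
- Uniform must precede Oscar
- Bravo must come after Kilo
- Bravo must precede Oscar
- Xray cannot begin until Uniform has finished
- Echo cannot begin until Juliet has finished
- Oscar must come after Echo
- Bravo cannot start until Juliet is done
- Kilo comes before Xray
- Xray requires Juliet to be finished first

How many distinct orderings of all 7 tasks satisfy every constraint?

82

The tasks with no prerequisites are Juliet, Kilo, Uniform; any of them can be placed first.
Systematically extending each partial ordering one task at a time and counting, there are 82 complete orderings.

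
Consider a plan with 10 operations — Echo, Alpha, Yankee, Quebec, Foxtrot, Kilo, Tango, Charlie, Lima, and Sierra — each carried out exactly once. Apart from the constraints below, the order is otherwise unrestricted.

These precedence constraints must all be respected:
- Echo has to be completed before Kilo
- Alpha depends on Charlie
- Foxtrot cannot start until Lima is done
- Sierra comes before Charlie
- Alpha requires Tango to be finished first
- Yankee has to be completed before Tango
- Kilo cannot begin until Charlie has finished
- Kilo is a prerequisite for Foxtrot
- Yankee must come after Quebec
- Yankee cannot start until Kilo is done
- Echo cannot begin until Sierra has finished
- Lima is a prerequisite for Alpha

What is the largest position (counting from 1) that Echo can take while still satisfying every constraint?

5

The operations that are forced after Echo, directly or by a chain of constraints, are Alpha, Yankee, Foxtrot, Kilo, Tango. That's 5 operations.
With 5 mandatory successors out of 10 operations total, the latest slot for Echo is 10−5 = 5, and it's reachable by doing all non-successors before Echo.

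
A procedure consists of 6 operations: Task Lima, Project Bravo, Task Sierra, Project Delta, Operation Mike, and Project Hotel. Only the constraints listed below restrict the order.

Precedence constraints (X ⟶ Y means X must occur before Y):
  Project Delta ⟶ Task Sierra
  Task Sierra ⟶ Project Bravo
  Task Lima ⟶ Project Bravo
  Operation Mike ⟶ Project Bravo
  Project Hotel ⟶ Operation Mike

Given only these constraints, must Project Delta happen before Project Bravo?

Yes

There is a constraint chain Project Delta → Task Sierra → Project Bravo.
Hence Project Delta necessarily comes before Project Bravo.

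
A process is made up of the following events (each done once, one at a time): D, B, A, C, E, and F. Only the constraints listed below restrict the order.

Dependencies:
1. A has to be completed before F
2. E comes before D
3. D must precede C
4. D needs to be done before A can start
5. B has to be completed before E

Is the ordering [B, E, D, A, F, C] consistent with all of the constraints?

Going through the constraints one by one, each required predecessor appears earlier in the sequence than its dependent — e.g. D (position 3) is before C (position 6), as required.

Yes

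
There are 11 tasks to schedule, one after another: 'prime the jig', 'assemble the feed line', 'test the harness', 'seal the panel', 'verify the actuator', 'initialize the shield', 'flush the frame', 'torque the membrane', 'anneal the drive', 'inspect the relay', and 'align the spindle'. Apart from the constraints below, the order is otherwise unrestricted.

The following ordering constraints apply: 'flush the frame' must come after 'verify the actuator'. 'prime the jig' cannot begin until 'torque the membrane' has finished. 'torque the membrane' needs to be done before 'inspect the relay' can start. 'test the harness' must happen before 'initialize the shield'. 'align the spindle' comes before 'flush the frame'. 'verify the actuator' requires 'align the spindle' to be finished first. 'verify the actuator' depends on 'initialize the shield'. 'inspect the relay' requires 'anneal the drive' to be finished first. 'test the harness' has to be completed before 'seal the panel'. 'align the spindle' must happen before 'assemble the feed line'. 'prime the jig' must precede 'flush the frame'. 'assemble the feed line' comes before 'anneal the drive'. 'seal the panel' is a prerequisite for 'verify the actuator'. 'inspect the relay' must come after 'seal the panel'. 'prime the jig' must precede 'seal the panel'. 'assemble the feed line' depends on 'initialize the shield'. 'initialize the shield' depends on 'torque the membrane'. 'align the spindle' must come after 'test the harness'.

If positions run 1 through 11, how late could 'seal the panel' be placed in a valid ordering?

The tasks that are forced after 'seal the panel', directly or by a chain of constraints, are 'verify the actuator', 'flush the frame', 'inspect the relay'. That's 3 tasks.
So at least 3 tasks follow 'seal the panel', putting 'seal the panel' no later than position 8. That position is achievable by scheduling everything else first.

8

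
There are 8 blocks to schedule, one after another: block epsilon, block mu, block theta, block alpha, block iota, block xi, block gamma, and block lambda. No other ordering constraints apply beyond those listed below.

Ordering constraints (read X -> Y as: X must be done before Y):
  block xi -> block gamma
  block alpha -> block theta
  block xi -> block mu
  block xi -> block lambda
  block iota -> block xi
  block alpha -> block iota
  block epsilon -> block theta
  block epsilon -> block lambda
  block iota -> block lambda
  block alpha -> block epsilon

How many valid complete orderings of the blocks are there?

Only block alpha has no prerequisites, so it must go first.
Systematically extending each partial ordering one block at a time and counting, there are 106 complete orderings.

106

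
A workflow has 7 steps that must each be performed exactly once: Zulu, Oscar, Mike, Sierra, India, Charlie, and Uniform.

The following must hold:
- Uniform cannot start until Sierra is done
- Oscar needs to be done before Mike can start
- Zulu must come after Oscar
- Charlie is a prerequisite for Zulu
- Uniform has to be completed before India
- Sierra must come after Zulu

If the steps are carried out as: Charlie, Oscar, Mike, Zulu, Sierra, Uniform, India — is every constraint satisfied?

Yes

Checking each listed constraint against this order: for instance, Charlie is in position 1 and Zulu in position 4, so that constraint holds — and the remaining constraints check out the same way.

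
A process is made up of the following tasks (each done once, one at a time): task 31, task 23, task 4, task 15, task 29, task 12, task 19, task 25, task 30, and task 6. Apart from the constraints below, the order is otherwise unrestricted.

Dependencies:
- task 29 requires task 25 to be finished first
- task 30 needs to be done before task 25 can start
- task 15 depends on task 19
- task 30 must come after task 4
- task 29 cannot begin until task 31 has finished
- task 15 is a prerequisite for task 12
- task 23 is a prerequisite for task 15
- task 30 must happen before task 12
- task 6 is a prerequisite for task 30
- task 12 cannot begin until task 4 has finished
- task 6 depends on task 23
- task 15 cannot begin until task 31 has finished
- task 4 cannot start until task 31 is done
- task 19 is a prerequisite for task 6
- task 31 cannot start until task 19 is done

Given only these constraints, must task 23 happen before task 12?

Yes

Tracing the constraints gives a chain: task 23 → task 15 → task 12.
That forces task 23 before task 12 in every valid schedule.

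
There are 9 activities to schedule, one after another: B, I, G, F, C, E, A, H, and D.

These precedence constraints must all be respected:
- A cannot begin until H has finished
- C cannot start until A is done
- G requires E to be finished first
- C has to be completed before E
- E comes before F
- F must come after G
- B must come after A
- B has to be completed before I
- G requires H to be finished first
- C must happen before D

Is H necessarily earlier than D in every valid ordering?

Yes

Chaining the stated constraints: H → A → C → D.
That forces H before D in every valid schedule.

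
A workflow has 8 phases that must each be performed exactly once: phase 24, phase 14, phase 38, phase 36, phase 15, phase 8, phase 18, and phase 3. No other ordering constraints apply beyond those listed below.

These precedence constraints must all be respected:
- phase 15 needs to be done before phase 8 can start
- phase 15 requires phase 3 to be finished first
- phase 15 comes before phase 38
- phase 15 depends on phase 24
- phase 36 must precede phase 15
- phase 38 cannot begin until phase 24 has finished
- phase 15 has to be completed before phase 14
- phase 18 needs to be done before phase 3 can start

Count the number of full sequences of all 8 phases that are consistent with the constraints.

3 phases have no prerequisites (phase 24, phase 36, phase 18), so any of them could come first.
Counting all ways to extend the partial order to a total order gives 72.

72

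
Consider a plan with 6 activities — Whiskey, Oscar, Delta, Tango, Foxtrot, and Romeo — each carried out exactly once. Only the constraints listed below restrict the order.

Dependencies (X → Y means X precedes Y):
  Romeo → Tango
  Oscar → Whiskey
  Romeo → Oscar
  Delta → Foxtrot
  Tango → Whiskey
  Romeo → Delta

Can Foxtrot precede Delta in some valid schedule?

No

There is a dependency chain Delta → Foxtrot, so Foxtrot always comes after Delta.
So no valid ordering can have Foxtrot before Delta.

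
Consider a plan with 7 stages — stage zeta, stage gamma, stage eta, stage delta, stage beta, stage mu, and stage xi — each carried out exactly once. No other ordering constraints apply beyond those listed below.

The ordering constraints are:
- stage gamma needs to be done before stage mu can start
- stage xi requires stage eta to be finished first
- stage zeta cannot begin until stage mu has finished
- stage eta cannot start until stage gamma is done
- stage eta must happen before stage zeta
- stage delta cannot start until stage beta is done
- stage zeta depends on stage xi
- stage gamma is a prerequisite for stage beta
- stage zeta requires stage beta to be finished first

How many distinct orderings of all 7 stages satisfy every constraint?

42

Stage gamma is the only stage with nothing required before it, so every ordering starts there.
Counting all ways to extend the partial order to a total order gives 42.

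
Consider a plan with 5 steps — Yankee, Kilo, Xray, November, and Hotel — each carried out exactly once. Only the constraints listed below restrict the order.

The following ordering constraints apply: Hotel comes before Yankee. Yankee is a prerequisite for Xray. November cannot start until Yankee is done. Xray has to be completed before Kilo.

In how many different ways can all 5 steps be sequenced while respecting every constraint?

Only Hotel has no prerequisites, so it must go first.
Systematically extending each partial ordering one step at a time and counting, there are 3 complete orderings.

3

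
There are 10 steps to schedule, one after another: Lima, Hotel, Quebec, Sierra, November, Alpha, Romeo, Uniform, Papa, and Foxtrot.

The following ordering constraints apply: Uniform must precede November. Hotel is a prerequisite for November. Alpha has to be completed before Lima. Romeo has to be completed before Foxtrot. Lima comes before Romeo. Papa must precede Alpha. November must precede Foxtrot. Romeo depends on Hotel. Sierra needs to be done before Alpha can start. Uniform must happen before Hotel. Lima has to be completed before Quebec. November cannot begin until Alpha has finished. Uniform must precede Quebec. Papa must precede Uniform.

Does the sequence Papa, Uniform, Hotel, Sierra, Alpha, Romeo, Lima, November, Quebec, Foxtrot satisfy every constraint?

No

In the proposed order, Romeo appears before Lima.
That contradicts the constraint that Lima must precede Romeo.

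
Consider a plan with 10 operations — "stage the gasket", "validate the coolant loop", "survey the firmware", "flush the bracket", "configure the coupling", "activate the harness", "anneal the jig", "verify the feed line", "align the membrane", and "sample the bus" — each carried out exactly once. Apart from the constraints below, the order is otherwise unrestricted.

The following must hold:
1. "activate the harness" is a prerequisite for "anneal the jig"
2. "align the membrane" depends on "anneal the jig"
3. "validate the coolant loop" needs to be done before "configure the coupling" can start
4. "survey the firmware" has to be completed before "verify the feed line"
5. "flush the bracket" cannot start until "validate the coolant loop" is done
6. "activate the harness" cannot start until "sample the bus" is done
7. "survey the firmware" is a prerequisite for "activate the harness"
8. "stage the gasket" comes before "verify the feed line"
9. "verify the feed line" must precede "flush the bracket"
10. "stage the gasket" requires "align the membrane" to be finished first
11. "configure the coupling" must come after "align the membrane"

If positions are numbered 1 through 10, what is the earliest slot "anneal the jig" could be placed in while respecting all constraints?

Every operation that must precede "anneal the jig" has to come before it. Tracing all chains that end at "anneal the jig", those operations are: "survey the firmware", "activate the harness", "sample the bus" — 3 in total.
With 3 mandatory predecessors, the earliest "anneal the jig" can sit is position 3+1 = 4, and placing just those 3 first achieves it.

4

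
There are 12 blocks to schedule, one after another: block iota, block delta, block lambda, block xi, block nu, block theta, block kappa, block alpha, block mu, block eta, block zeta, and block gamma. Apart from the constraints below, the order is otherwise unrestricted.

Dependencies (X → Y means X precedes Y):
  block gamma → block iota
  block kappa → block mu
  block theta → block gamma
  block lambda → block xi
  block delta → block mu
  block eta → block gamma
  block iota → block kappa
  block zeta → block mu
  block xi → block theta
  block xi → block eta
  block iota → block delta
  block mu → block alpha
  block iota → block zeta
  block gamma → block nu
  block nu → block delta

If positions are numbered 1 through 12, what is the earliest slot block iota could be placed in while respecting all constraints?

6

Every block that must precede block iota has to come before it. Tracing all chains that end at block iota, those blocks are: block lambda, block xi, block theta, block eta, block gamma — 5 in total.
With 5 mandatory predecessors, the earliest block iota can sit is position 5+1 = 6, and placing just those 5 first achieves it.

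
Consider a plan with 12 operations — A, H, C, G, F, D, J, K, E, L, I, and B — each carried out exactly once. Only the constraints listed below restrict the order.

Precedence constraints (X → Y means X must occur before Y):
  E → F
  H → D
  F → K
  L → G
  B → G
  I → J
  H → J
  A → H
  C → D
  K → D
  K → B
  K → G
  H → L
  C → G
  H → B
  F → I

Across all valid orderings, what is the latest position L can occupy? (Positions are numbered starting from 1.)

Following the constraints forward from L, its only required successor is G.
With 1 mandatory successor out of 12 operations total, the latest slot for L is 12−1 = 11, and it's reachable by doing all non-successors before L.

11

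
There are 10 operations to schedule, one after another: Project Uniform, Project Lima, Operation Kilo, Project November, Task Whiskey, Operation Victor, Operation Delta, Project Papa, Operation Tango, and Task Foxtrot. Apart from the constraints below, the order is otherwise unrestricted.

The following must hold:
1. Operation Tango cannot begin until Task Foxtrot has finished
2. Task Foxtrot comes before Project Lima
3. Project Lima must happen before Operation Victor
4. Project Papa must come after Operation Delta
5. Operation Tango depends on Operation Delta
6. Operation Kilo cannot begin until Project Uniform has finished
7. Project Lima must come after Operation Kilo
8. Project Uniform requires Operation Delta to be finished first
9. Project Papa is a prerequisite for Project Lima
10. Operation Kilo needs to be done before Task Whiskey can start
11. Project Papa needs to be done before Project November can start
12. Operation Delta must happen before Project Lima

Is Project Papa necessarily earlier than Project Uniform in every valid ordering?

No

Project Papa and Project Uniform are not related by any chain of constraints.
There exist valid orderings with Project Uniform before Project Papa, so Project Papa is not required to come first.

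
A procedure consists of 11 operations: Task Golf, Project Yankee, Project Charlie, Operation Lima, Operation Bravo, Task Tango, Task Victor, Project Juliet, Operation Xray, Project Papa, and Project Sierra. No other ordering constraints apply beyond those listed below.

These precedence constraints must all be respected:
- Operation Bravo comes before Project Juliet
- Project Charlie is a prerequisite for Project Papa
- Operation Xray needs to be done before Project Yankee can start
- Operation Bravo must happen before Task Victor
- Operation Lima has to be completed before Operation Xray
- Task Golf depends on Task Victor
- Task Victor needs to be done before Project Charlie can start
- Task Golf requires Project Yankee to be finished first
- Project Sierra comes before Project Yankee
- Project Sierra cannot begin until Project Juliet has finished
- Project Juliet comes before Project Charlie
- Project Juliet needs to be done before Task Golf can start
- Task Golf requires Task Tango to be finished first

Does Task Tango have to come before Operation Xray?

No

Task Tango and Operation Xray are not related by any chain of constraints.
A valid ordering placing Operation Xray before Task Tango exists, so the answer is no.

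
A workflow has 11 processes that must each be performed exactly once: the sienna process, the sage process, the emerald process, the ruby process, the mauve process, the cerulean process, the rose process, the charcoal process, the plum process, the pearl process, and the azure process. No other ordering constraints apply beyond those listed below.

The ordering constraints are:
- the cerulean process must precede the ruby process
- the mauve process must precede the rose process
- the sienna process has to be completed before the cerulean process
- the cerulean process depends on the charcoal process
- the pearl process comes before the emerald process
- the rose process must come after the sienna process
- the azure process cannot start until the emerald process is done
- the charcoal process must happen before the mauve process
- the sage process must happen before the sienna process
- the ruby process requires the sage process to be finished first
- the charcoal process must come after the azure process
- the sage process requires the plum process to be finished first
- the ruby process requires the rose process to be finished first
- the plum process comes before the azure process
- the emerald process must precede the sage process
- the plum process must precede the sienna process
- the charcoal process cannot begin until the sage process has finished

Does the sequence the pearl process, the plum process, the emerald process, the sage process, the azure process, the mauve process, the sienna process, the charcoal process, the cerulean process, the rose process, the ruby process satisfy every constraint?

No

In the proposed order, the mauve process appears before the charcoal process.
But one of the constraints requires the charcoal process before the mauve process, so this ordering violates it.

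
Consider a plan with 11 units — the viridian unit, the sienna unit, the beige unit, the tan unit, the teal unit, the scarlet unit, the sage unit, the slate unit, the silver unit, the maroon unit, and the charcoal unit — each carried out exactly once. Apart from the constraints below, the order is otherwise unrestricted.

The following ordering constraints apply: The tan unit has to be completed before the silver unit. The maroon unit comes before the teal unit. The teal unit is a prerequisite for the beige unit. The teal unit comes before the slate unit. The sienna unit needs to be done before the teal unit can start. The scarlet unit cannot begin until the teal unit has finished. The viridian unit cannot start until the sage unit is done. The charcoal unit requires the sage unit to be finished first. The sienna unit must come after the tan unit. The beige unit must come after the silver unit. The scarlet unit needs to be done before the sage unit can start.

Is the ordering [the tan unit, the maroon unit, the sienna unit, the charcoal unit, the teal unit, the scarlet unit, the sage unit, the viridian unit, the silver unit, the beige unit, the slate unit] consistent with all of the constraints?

In the proposed order, the charcoal unit appears before the sage unit.
That contradicts the constraint that the sage unit must precede the charcoal unit.

No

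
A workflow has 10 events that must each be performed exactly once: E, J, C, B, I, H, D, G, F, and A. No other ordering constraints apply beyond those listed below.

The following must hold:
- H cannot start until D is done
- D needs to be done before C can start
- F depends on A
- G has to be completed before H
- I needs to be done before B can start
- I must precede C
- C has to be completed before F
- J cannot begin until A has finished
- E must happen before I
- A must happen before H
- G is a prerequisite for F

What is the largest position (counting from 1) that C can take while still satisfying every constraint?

Following the constraints forward from C, its only required successor is F.
With 1 mandatory successor out of 10 events total, the latest slot for C is 10−1 = 9, and it's reachable by doing all non-successors before C.

9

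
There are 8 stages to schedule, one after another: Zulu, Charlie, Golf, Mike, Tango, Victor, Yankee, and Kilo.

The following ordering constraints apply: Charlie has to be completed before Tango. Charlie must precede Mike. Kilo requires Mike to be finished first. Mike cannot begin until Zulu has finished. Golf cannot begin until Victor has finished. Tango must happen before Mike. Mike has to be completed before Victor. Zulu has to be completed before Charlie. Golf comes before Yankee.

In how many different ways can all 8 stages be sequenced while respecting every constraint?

Only Zulu has no prerequisites, so it must go first.
Counting all ways to extend the partial order to a total order gives 4.

4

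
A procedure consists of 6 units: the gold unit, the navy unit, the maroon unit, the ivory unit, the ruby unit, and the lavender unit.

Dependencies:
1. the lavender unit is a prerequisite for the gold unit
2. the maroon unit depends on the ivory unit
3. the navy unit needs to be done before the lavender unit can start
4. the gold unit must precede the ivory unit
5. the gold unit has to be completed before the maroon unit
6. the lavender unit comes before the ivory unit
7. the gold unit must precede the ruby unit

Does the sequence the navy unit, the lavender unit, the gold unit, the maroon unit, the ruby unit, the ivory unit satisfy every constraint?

No

The sequence places the maroon unit ahead of the ivory unit.
But one of the constraints requires the ivory unit before the maroon unit, so this ordering violates it.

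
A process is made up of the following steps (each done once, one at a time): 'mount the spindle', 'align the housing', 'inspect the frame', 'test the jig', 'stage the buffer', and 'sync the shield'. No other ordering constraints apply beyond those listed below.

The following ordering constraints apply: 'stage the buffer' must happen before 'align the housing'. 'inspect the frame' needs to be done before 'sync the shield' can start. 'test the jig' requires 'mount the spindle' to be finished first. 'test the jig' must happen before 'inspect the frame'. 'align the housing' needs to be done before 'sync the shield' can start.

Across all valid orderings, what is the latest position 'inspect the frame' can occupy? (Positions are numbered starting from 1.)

5

Following the constraints forward from 'inspect the frame', its only required successor is 'sync the shield'.
With 1 mandatory successor out of 6 steps total, the latest slot for 'inspect the frame' is 6−1 = 5, and it's reachable by doing all non-successors before 'inspect the frame'.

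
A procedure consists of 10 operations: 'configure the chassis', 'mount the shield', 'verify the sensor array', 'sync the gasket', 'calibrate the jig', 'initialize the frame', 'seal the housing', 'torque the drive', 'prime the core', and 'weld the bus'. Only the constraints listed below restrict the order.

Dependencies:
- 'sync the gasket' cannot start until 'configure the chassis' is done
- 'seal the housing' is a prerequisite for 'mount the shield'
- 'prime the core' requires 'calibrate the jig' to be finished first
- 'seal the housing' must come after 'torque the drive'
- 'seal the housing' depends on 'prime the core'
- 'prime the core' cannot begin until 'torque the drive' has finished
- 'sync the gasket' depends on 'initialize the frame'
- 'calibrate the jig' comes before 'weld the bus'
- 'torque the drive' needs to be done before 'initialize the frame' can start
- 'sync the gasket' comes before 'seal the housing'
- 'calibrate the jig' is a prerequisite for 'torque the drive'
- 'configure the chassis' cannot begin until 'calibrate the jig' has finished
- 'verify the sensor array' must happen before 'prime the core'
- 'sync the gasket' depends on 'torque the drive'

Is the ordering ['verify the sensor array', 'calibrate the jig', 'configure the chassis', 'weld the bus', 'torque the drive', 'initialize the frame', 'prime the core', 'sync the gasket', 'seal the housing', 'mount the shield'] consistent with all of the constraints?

Checking each listed constraint against this order: for instance, 'verify the sensor array' is in position 1 and 'prime the core' in position 7, so that constraint holds — and the remaining constraints check out the same way.

Yes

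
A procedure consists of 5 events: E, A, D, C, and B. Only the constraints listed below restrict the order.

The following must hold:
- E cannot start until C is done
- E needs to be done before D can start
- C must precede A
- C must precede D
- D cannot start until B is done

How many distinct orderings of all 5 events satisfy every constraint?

11

2 events have no prerequisites (C, B), so any of them could come first.
Counting all ways to extend the partial order to a total order gives 11.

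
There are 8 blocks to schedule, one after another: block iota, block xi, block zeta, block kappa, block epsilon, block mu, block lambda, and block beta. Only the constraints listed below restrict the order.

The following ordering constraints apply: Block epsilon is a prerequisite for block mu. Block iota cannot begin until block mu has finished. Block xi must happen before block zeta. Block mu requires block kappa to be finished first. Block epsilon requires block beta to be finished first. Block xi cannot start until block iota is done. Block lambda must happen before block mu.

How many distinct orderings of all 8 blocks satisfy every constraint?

The blocks with no prerequisites are block kappa, block lambda, block beta; any of them can be placed first.
Enumerating by repeatedly choosing an available block (one whose prerequisites are all placed) gives 12 distinct complete orderings.

12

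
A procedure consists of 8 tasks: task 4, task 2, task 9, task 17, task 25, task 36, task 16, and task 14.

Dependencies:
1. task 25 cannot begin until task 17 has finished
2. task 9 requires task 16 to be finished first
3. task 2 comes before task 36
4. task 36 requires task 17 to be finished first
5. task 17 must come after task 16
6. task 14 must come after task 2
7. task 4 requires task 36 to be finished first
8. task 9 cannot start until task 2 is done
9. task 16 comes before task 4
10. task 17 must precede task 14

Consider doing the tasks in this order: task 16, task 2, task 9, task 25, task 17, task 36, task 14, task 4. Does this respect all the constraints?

No

Here task 17 comes after task 25.
That contradicts the constraint that task 17 must precede task 25.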